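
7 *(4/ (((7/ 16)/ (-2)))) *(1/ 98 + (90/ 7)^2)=-1036864/ 49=-21160.49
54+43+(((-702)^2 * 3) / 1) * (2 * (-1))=-2956727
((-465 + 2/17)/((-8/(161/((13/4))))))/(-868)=-181769/54808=-3.32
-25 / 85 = -5 / 17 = -0.29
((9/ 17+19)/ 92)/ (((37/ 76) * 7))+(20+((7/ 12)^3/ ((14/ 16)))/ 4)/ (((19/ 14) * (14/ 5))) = 8878004633/ 1662431904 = 5.34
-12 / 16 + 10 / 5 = 5 / 4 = 1.25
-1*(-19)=19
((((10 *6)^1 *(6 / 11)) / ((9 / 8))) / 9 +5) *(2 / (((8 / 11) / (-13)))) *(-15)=52975 / 12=4414.58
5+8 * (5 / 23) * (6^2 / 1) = 1555 / 23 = 67.61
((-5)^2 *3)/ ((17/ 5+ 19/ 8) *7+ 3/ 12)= 3000/ 1627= 1.84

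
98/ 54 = 1.81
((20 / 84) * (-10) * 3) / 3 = -50 / 21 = -2.38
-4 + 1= -3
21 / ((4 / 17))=357 / 4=89.25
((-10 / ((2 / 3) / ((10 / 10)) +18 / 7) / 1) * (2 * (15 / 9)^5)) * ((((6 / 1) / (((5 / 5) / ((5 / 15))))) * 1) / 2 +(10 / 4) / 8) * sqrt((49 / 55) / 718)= -1071875 * sqrt(39490) / 58002912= -3.67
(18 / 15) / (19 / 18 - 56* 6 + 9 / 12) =-216 / 60155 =-0.00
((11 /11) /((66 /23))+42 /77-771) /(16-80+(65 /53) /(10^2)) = 26938310 /2238291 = 12.04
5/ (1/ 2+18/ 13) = 130/ 49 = 2.65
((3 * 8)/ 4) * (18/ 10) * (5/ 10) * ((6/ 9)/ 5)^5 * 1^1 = 32/ 140625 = 0.00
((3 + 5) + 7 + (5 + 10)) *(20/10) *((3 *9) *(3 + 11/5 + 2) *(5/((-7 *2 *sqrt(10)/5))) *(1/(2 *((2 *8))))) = -3645 *sqrt(10)/56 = -205.83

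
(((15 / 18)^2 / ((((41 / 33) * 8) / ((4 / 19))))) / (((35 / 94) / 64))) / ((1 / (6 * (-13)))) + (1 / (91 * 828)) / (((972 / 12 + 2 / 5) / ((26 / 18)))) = -465932594735 / 2362678956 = -197.21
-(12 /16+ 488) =-1955 /4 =-488.75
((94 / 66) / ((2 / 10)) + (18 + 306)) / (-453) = -10927 / 14949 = -0.73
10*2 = 20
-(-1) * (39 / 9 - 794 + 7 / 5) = -11824 / 15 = -788.27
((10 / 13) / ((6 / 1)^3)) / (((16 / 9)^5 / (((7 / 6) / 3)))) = 8505 / 109051904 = 0.00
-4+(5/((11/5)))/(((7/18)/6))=2392/77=31.06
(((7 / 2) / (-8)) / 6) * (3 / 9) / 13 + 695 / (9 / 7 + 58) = 3642331 / 310752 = 11.72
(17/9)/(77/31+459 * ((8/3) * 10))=527/3415653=0.00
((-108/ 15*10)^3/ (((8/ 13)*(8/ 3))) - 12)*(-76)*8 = 138295680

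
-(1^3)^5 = -1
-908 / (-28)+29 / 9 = 2246 / 63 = 35.65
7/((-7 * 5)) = -1/5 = -0.20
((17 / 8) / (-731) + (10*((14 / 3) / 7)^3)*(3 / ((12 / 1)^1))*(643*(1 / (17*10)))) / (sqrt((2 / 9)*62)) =441925*sqrt(31) / 3263184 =0.75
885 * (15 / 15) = 885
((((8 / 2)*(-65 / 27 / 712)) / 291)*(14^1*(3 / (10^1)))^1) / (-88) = 91 / 41024016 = 0.00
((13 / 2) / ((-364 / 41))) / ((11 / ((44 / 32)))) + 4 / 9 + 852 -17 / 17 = 851.35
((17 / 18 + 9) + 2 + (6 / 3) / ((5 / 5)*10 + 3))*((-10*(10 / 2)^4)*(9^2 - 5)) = -672362500 / 117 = -5746688.03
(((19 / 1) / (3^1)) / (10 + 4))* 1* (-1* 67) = -1273 / 42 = -30.31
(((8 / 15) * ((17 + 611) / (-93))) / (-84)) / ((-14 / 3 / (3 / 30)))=-314 / 341775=-0.00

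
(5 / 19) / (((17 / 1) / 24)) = 120 / 323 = 0.37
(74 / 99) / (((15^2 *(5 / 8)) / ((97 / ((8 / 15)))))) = 7178 / 7425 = 0.97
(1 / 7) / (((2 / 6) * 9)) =1 / 21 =0.05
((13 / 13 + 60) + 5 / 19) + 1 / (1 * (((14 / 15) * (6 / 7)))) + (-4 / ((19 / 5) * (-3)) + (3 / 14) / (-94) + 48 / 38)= 2405069 / 37506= 64.12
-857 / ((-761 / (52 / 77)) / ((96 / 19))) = 4278144 / 1113343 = 3.84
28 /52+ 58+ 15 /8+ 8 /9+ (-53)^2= 2686603 /936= 2870.30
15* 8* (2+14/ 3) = 800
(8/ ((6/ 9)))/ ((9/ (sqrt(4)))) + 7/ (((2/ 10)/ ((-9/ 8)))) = -36.71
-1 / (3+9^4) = -1 / 6564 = -0.00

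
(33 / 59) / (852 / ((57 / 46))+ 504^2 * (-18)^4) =627 / 29892120004312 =0.00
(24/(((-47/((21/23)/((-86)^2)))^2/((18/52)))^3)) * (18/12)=562711519881/1147613454500839400437728057297134575333842944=0.00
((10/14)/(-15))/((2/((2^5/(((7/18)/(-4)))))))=384/49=7.84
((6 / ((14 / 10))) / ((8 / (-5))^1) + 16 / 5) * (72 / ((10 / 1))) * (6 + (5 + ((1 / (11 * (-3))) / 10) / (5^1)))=3974631 / 96250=41.29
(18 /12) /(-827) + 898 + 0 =1485289 /1654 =898.00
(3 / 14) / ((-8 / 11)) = -33 / 112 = -0.29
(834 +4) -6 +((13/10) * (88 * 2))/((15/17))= 81848/75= 1091.31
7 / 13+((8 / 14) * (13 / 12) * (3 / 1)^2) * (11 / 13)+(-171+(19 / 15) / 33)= -7464356 / 45045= -165.71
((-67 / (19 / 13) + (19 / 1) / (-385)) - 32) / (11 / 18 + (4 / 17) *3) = -174351456 / 2947945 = -59.14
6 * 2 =12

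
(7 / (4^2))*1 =7 / 16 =0.44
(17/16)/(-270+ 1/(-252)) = -0.00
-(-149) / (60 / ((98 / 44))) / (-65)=-7301 / 85800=-0.09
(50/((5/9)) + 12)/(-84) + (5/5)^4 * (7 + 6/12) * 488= 51223/14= 3658.79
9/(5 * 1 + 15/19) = 171/110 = 1.55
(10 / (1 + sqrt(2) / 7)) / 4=245 / 94 - 35 * sqrt(2) / 94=2.08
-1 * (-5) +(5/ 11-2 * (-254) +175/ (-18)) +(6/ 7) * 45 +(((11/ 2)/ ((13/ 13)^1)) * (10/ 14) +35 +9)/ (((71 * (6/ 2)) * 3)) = 8895554/ 16401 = 542.38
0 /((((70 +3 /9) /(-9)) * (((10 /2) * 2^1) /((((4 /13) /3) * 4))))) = 0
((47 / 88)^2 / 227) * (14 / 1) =15463 / 878944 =0.02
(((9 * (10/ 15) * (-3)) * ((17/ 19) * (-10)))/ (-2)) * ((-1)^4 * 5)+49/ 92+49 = -617217/ 1748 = -353.10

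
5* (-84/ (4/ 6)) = -630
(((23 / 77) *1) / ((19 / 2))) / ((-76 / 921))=-21183 / 55594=-0.38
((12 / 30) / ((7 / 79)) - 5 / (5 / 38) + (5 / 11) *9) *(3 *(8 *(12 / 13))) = -3259296 / 5005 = -651.21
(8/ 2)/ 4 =1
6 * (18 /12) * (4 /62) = 18 /31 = 0.58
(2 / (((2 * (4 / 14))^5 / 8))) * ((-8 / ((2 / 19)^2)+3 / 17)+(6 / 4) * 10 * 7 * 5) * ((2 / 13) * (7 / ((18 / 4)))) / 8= -196826777 / 127296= -1546.21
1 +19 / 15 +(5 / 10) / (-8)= 529 / 240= 2.20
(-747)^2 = 558009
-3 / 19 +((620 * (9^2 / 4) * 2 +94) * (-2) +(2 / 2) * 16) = -957451 / 19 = -50392.16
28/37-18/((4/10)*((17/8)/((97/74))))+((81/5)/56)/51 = -4754521/176120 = -27.00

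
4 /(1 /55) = 220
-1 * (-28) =28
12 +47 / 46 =13.02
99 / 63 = 11 / 7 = 1.57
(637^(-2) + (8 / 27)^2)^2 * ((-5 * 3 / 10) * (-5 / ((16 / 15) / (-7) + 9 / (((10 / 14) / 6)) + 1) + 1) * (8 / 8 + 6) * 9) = -2529817100429646775 / 3716244203230210743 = -0.68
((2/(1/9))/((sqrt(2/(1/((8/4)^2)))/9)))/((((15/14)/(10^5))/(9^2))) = 433003908.53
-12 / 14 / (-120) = 1 / 140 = 0.01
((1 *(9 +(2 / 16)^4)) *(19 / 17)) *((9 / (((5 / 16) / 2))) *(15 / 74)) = 18911745 / 161024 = 117.45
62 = 62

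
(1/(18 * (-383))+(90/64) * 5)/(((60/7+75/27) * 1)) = 5428913/8763040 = 0.62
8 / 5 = 1.60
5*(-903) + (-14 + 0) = -4529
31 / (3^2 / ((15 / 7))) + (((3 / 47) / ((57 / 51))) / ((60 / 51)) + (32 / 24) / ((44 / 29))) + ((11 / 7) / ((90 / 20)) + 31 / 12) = 34781864 / 3094245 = 11.24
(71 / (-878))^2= 5041 / 770884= 0.01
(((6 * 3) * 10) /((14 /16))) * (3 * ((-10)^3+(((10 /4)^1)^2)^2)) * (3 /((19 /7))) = -12453750 /19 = -655460.53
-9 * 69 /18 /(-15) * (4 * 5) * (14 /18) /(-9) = -322 /81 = -3.98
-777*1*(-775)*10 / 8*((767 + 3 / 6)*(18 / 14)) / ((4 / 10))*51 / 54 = 56120559375 / 32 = 1753767480.47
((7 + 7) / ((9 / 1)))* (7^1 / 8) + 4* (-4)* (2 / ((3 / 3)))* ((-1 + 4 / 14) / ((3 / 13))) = 100.41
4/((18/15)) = 10/3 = 3.33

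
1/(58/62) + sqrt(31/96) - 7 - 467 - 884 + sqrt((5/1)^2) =-39206/29 + sqrt(186)/24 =-1351.36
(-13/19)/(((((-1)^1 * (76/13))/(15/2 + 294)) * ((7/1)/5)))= 509535/20216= 25.20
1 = 1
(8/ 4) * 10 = 20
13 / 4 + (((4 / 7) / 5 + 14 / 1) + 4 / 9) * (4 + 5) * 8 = 147207 / 140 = 1051.48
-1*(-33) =33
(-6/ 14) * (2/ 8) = -3/ 28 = -0.11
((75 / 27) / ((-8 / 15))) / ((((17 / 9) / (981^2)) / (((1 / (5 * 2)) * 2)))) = -72177075 / 136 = -530713.79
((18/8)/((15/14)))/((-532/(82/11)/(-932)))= 28659/1045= 27.42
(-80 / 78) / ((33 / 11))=-40 / 117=-0.34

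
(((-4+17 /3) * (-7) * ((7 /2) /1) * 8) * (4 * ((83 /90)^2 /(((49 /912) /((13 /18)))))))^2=2964873938830336 /13286025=223157335.53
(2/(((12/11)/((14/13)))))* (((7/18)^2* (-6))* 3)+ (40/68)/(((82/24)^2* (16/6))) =-107441941/20061054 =-5.36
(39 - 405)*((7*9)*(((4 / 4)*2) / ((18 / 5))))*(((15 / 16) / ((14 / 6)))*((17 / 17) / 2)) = -41175 / 16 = -2573.44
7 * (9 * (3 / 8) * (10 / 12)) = 315 / 16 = 19.69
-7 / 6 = -1.17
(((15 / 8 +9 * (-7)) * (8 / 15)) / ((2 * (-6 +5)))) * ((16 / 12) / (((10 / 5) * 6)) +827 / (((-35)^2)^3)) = 1.81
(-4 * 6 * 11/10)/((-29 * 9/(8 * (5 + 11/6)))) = 7216/1305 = 5.53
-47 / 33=-1.42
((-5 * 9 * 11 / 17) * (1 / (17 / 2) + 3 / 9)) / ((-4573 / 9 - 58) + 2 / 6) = 34155 / 1471588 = 0.02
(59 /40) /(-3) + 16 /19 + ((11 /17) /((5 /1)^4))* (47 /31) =52869877 /150195000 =0.35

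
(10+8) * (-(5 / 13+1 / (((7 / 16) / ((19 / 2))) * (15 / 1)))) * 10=-329.80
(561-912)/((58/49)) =-17199/58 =-296.53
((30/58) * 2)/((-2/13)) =-195/29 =-6.72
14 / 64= 0.22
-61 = -61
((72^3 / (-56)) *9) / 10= -209952 / 35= -5998.63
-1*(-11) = 11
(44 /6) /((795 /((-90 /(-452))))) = 11 /5989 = 0.00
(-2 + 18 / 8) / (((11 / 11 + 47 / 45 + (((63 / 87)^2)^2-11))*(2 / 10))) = -159138225 / 1105130392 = -0.14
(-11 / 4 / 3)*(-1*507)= 1859 / 4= 464.75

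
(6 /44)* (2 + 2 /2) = 0.41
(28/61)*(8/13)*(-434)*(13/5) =-97216/305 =-318.74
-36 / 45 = -4 / 5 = -0.80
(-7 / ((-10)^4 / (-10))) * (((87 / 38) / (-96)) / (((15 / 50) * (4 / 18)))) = -609 / 243200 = -0.00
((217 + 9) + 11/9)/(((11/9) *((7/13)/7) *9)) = 26585/99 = 268.54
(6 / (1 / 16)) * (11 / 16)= 66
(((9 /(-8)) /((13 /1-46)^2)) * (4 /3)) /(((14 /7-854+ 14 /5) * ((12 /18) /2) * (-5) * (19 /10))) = -5 /9761554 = -0.00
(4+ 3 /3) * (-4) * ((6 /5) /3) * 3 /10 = -12 /5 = -2.40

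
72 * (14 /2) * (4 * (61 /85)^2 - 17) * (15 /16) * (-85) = 20400849 /34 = 600024.97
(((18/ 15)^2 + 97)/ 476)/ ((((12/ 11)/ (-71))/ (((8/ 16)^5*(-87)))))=55739189/ 1523200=36.59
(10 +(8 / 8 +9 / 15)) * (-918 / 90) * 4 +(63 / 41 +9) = -474312 / 1025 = -462.74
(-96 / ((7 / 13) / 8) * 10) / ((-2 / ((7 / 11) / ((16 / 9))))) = 28080 / 11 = 2552.73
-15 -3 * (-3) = -6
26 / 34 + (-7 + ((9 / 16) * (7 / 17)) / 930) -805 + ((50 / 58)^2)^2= -48347444511259 / 59637933920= -810.68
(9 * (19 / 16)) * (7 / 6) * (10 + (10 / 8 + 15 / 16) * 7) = 161595 / 512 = 315.62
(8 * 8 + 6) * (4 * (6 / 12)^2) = 70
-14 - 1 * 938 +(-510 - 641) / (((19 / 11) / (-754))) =9528306 / 19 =501489.79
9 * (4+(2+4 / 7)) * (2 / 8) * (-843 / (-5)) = 174501 / 70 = 2492.87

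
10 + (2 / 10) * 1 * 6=56 / 5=11.20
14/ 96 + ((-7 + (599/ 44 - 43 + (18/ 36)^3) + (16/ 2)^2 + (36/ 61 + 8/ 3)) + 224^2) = 539023869/ 10736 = 50207.14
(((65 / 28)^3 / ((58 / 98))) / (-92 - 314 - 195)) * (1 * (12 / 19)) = -823875 / 37088912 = -0.02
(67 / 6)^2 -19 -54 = 1861 / 36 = 51.69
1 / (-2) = -1 / 2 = -0.50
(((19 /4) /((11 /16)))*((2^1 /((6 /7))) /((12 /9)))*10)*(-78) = -103740 /11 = -9430.91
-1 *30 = -30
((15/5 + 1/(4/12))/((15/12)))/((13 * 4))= 0.09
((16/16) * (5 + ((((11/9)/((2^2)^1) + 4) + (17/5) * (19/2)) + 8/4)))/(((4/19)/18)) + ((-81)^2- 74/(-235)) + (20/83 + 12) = 1607497687/156040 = 10301.83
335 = 335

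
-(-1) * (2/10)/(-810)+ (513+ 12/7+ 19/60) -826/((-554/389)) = 17198272657/15705900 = 1095.02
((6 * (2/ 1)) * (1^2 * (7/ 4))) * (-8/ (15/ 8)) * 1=-89.60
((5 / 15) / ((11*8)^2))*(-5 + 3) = -1 / 11616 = -0.00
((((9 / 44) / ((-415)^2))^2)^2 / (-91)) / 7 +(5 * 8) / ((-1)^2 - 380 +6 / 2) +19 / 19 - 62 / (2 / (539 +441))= -2999216140670994511940327254600308367 / 98726279267761536877385900000000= -30379.11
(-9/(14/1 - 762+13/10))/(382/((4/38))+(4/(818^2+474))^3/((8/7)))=29627166252540315/8920325965884561700559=0.00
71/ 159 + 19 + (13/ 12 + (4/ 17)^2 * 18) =3956641/ 183804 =21.53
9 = 9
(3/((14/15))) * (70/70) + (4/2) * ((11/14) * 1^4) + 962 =966.79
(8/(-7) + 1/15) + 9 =832/105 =7.92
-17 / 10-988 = -9897 / 10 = -989.70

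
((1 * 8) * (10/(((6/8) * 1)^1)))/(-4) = -80/3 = -26.67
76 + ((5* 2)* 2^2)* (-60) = -2324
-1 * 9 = -9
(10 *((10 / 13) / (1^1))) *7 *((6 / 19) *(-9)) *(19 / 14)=-2700 / 13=-207.69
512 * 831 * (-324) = -137852928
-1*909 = -909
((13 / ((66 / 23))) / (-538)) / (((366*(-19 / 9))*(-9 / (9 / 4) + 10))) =0.00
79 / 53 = 1.49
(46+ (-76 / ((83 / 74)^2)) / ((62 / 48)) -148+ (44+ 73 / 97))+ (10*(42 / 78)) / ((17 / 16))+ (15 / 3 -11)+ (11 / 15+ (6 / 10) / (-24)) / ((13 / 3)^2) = -104.91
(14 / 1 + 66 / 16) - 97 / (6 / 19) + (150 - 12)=-3625 / 24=-151.04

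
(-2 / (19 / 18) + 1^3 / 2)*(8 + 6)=-371 / 19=-19.53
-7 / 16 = -0.44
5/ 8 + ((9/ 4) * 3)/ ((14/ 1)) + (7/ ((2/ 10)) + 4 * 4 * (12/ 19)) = 24585/ 532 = 46.21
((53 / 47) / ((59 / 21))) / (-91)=-159 / 36049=-0.00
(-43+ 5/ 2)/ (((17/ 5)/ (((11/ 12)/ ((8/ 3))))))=-4.09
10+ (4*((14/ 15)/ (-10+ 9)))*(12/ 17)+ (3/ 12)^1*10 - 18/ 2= 147/ 170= 0.86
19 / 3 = 6.33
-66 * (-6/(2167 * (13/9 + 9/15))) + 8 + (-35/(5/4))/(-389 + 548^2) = 1570379661/194130695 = 8.09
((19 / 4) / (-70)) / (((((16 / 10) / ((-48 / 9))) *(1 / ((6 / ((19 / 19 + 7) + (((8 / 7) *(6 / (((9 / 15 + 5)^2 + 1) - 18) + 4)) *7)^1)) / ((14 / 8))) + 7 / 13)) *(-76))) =-4667 / 20667808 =-0.00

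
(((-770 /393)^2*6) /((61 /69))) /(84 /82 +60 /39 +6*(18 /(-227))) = 235702567100 /18881510377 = 12.48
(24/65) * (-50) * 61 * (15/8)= -2111.54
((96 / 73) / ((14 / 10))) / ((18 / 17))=1360 / 1533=0.89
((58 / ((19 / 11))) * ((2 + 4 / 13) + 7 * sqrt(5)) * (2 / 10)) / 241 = 3828 / 59527 + 4466 * sqrt(5) / 22895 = 0.50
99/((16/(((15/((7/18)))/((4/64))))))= 26730/7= 3818.57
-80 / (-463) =80 / 463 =0.17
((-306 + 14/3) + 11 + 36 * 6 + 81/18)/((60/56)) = -2933/45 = -65.18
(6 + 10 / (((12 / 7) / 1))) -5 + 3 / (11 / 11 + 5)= 22 / 3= 7.33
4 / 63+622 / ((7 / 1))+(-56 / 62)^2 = 5432914 / 60543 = 89.74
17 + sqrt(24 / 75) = 2 * sqrt(2) / 5 + 17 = 17.57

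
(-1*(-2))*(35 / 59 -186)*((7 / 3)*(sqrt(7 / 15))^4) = -7504154 / 39825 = -188.43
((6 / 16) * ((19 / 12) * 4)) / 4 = 19 / 32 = 0.59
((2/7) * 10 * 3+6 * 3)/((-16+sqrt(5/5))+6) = -62/21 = -2.95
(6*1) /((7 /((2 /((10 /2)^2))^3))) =48 /109375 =0.00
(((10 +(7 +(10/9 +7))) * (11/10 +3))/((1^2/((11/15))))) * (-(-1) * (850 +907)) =89541991/675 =132654.80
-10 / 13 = -0.77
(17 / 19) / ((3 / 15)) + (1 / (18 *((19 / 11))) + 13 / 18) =298 / 57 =5.23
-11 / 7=-1.57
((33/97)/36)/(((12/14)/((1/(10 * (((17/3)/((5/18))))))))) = 77/1424736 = 0.00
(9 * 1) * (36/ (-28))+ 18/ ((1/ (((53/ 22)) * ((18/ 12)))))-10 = 6695/ 154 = 43.47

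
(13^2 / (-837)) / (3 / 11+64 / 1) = -1859 / 591759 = -0.00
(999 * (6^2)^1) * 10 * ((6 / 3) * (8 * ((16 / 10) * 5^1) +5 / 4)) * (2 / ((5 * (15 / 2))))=12515472 / 5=2503094.40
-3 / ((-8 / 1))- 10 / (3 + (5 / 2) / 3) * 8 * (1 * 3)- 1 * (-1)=-11267 / 184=-61.23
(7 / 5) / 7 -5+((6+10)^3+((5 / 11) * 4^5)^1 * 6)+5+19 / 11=378986 / 55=6890.65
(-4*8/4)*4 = -32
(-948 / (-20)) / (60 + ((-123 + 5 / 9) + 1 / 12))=-8532 / 11225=-0.76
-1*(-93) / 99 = 31 / 33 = 0.94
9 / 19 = 0.47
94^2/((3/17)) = 150212/3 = 50070.67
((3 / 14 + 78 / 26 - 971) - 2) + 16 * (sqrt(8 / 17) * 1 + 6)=-12233 / 14 + 32 * sqrt(34) / 17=-862.81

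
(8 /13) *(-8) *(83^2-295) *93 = -3019037.54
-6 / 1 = -6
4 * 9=36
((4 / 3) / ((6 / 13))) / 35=0.08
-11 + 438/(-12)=-95/2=-47.50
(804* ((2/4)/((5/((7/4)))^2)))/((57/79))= 259357/3800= 68.25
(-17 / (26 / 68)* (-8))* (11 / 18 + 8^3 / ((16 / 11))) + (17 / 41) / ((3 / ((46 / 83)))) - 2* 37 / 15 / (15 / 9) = 1248384309076 / 9953775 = 125418.18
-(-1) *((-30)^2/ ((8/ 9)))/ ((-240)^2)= 9/ 512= 0.02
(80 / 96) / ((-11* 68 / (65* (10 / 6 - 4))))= 2275 / 13464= 0.17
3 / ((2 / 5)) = 15 / 2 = 7.50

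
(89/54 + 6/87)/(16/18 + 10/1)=2689/17052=0.16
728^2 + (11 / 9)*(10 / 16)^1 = 38158903 / 72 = 529984.76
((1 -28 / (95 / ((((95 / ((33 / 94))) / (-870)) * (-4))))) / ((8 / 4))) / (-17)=-9091 / 488070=-0.02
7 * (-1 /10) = -7 /10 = -0.70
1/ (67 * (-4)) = -1/ 268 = -0.00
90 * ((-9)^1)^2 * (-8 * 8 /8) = -58320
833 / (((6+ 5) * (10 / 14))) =5831 / 55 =106.02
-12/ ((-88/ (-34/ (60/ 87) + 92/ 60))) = -1433/ 220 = -6.51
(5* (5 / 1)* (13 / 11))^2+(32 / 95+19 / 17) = 170868604 / 195415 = 874.39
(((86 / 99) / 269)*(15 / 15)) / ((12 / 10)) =215 / 79893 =0.00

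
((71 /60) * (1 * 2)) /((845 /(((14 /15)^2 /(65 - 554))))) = -6958 /1394566875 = -0.00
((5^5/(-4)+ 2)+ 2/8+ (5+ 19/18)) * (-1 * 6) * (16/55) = 222608/165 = 1349.14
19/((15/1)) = 19/15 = 1.27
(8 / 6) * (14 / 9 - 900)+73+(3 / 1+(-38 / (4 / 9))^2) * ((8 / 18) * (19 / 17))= 1151080 / 459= 2507.80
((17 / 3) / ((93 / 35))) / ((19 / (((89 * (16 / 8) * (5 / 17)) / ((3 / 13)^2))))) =5264350 / 47709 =110.34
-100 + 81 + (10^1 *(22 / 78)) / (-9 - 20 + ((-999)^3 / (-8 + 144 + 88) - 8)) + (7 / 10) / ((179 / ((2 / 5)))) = -3305792428592474 / 174003394863675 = -19.00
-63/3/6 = -7/2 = -3.50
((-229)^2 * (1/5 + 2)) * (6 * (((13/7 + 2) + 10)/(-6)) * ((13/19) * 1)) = -727409111/665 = -1093848.29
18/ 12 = 3/ 2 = 1.50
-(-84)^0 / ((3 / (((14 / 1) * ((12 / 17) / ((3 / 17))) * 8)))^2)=-200704 / 9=-22300.44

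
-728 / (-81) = 8.99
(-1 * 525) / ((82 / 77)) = -40425 / 82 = -492.99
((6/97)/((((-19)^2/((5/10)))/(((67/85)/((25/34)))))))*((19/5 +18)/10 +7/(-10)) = 14874/109428125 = 0.00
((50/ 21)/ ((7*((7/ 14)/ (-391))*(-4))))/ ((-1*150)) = -391/ 882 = -0.44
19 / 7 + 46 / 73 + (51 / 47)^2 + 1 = 6233091 / 1128799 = 5.52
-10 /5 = -2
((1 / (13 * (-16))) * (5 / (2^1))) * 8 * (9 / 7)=-45 / 364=-0.12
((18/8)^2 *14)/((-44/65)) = -36855/352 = -104.70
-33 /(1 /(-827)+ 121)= -27291 /100066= -0.27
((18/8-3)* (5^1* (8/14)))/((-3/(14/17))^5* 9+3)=384160/1034537929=0.00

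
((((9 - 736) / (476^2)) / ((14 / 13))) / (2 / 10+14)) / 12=-47255 / 2702598528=-0.00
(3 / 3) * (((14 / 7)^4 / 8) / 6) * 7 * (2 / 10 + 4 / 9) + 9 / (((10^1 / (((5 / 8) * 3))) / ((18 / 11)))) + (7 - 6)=62549 / 11880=5.27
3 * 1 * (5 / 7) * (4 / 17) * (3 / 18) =10 / 119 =0.08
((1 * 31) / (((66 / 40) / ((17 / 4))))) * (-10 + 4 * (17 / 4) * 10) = 421600 / 33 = 12775.76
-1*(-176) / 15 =176 / 15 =11.73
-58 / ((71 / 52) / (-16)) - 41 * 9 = 22057 / 71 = 310.66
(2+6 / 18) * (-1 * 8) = -56 / 3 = -18.67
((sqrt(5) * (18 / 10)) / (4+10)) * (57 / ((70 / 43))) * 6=66177 * sqrt(5) / 2450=60.40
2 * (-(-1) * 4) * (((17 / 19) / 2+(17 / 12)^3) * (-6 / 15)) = -21607 / 2052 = -10.53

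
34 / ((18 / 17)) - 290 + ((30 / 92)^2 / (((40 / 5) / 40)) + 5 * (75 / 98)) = -236583689 / 933156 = -253.53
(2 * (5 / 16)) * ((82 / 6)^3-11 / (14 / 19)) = 4796255 / 3024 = 1586.06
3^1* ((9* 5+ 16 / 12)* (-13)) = -1807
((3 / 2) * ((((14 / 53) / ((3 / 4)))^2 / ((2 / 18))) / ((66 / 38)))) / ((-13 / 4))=-119168 / 401687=-0.30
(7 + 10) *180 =3060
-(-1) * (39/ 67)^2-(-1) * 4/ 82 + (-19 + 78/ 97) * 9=-2916698482/ 17852753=-163.38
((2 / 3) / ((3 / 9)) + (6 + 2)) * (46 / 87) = 460 / 87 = 5.29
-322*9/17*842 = -2440116/17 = -143536.24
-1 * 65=-65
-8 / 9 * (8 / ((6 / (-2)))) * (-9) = -64 / 3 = -21.33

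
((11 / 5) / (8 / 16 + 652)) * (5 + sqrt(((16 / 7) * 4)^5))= 22 / 1305 + 720896 * sqrt(7) / 2238075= 0.87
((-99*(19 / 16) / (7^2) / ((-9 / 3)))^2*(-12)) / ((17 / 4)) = -1179387 / 653072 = -1.81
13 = 13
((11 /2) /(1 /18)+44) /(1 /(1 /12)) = 143 /12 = 11.92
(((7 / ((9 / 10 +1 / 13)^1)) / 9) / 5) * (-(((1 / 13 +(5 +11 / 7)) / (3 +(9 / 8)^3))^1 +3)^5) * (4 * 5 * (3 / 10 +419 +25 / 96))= -44378363748430573025903720568289 / 17942545482253198307514468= -2473359.41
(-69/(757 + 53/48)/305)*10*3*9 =-178848/2219729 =-0.08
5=5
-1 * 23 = -23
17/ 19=0.89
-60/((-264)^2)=-5/5808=-0.00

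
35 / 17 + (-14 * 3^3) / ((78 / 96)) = -102361 / 221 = -463.17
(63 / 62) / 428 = 63 / 26536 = 0.00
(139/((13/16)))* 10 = 22240/13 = 1710.77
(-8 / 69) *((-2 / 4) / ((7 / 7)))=4 / 69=0.06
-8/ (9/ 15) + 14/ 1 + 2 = 8/ 3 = 2.67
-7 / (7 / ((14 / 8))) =-7 / 4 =-1.75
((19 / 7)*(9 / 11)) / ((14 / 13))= 2223 / 1078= 2.06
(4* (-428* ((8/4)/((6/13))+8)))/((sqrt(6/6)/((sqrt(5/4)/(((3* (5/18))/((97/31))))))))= -6144368* sqrt(5)/155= -88640.16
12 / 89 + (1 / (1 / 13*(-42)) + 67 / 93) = 63239 / 115878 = 0.55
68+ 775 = 843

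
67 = 67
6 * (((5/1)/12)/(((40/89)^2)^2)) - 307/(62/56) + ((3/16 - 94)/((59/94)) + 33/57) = -12985104735009/35585024000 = -364.90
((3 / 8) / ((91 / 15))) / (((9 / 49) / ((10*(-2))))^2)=85750 / 117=732.91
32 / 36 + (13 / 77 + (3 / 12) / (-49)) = 20425 / 19404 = 1.05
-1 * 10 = -10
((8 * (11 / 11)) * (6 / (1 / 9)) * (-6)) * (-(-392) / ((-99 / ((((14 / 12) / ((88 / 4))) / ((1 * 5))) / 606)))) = 10976 / 61105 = 0.18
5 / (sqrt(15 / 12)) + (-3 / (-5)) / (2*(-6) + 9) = -1 / 5 + 2*sqrt(5) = 4.27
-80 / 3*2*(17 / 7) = -2720 / 21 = -129.52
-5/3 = -1.67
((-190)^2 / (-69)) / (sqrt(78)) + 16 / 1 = 16 - 18050 * sqrt(78) / 2691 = -43.24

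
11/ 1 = 11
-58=-58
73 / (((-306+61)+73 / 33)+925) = 2409 / 22513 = 0.11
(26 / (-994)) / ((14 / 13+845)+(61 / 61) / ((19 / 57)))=-169 / 5485886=-0.00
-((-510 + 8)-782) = 1284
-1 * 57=-57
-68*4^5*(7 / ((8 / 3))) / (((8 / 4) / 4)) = -365568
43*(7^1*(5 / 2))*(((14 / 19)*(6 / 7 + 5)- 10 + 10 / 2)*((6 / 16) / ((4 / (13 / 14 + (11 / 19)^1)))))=-3362385 / 46208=-72.77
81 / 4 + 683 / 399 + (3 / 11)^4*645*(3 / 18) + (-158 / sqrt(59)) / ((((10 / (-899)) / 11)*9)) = 527078861 / 23367036 + 781231*sqrt(59) / 2655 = 2282.73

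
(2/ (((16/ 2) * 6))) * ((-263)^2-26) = 69143/ 24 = 2880.96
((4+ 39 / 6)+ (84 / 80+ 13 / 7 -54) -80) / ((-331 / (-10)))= -16883 / 4634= -3.64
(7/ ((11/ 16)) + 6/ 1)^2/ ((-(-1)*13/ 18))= 570312/ 1573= 362.56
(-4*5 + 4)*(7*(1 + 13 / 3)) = -1792 / 3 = -597.33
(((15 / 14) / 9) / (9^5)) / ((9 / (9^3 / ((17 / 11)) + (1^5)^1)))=2870 / 27103491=0.00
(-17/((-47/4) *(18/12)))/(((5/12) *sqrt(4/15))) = 4.48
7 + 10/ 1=17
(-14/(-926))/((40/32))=28/2315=0.01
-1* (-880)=880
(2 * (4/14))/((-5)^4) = 4/4375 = 0.00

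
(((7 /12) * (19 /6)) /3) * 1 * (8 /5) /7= 0.14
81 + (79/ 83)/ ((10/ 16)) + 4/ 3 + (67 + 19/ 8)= 1526183/ 9960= 153.23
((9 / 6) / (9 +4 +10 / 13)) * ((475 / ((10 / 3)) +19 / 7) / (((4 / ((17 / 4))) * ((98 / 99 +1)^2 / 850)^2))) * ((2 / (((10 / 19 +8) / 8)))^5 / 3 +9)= 208262268653585624285039375 / 16046895149165513808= 12978352.93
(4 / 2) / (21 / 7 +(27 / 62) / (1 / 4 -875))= 216938 / 325353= 0.67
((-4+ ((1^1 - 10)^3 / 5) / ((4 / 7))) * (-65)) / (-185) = -67379 / 740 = -91.05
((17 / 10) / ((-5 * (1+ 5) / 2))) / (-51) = 1 / 450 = 0.00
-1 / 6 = -0.17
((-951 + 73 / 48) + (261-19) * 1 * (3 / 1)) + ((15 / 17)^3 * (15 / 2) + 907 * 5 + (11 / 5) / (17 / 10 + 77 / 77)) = 9163505177 / 2122416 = 4317.49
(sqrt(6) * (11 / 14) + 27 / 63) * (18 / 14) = 27 / 49 + 99 * sqrt(6) / 98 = 3.03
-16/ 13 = -1.23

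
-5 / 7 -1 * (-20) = 19.29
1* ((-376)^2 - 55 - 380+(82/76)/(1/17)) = 5356455/38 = 140959.34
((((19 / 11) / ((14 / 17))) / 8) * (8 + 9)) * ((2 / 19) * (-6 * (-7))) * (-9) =-7803 / 44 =-177.34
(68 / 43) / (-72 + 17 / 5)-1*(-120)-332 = -3127128 / 14749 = -212.02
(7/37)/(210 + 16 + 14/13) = 91/109224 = 0.00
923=923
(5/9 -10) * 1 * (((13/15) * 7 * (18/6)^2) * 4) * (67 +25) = -569296/3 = -189765.33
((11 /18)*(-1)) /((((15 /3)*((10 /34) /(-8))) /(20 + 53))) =54604 /225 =242.68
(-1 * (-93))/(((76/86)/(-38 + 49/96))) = -4797467/1216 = -3945.29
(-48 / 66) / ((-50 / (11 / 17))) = 4 / 425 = 0.01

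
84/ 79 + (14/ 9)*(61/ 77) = 17954/ 7821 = 2.30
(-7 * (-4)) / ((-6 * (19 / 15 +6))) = -70 / 109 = -0.64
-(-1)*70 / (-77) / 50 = -1 / 55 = -0.02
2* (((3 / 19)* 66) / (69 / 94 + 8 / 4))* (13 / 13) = 37224 / 4883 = 7.62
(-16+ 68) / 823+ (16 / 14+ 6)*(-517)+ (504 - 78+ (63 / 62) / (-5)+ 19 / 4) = -3262.25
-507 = -507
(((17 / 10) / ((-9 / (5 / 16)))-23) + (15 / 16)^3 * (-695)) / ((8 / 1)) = -21960673 / 294912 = -74.47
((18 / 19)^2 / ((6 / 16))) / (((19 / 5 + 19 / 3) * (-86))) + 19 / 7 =5598133 / 2064559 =2.71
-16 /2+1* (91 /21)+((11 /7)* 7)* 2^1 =55 /3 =18.33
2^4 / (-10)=-8 / 5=-1.60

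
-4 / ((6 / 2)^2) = -0.44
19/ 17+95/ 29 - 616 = -611.61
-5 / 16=-0.31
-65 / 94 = -0.69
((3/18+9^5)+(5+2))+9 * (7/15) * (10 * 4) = 355345/6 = 59224.17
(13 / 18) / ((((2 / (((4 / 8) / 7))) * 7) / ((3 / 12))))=0.00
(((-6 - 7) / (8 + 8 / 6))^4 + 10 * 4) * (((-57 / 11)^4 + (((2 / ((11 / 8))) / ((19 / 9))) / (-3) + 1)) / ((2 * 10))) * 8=540087249071911 / 42746097856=12634.77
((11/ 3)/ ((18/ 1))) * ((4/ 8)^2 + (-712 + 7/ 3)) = -93643/ 648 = -144.51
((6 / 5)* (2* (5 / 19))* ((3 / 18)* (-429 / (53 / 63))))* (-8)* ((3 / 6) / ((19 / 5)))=1081080 / 19133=56.50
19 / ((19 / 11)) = 11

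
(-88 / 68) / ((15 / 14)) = -308 / 255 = -1.21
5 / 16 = 0.31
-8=-8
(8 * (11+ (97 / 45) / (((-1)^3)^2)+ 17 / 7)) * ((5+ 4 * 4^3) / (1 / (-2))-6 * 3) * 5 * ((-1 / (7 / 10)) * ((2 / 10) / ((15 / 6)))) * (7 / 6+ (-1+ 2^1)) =4084288 / 49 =83352.82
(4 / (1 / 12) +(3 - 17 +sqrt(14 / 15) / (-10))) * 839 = 28526 - 839 * sqrt(210) / 150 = 28444.94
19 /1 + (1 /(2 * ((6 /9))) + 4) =95 /4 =23.75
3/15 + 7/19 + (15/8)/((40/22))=4863/3040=1.60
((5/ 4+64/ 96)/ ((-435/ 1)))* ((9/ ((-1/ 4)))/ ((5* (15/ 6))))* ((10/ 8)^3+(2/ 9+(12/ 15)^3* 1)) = 4450247/ 130500000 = 0.03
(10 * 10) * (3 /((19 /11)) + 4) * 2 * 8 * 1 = 174400 /19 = 9178.95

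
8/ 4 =2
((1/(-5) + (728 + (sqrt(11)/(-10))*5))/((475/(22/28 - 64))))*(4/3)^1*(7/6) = -71567/475 + 59*sqrt(11)/570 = -150.32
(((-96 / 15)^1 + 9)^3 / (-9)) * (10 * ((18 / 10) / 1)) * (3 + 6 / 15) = -74698 / 625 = -119.52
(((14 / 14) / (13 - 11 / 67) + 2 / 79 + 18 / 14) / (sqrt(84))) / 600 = 660551 * sqrt(21) / 11984616000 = 0.00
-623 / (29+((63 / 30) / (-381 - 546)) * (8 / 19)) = -18288165 / 851267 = -21.48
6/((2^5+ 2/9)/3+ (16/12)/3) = 0.54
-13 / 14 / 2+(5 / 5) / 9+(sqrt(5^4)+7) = 7975 / 252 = 31.65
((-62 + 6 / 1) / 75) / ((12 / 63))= -98 / 25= -3.92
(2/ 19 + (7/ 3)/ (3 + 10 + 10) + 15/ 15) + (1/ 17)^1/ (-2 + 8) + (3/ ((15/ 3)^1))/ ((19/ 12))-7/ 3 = -164449/ 222870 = -0.74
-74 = -74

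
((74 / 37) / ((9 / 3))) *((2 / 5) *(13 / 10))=26 / 75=0.35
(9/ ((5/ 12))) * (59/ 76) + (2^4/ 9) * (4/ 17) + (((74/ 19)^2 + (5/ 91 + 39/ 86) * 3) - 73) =-84546621479/ 2161267290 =-39.12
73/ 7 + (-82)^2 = 47141/ 7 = 6734.43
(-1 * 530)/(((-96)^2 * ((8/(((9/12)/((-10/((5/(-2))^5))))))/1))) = -0.05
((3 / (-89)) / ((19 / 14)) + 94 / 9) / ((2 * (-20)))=-19822 / 76095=-0.26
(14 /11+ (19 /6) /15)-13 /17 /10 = 11843 /8415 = 1.41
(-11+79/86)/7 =-867/602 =-1.44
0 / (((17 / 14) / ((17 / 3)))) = 0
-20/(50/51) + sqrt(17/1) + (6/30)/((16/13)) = -1619/80 + sqrt(17) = -16.11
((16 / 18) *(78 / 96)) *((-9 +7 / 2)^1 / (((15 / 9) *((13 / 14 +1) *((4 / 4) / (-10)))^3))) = 332.26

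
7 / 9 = 0.78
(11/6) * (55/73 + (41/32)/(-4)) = 14839/18688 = 0.79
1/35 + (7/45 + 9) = 2893/315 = 9.18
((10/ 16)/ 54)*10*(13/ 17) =325/ 3672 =0.09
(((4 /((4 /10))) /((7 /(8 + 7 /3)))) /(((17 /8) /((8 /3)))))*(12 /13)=79360 /4641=17.10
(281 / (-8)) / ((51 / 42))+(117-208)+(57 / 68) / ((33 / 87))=-22013 / 187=-117.72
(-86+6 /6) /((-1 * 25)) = 17 /5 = 3.40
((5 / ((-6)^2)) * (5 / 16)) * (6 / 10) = 5 / 192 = 0.03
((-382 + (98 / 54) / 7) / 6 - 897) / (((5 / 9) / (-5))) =155621 / 18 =8645.61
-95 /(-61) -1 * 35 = -2040 /61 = -33.44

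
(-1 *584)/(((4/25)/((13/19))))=-47450/19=-2497.37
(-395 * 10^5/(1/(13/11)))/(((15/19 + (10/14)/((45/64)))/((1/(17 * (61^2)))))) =-614659500000/1503682147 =-408.77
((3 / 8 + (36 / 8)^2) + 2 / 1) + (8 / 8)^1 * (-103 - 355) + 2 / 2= -3475 / 8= -434.38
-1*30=-30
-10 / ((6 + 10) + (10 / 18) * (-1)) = -90 / 139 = -0.65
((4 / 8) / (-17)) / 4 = -1 / 136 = -0.01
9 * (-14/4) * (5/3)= -105/2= -52.50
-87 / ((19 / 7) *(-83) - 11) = 0.37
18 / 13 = 1.38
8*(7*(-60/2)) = -1680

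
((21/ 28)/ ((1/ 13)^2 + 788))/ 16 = 169/ 2841024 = 0.00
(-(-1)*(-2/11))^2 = 4/121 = 0.03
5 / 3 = 1.67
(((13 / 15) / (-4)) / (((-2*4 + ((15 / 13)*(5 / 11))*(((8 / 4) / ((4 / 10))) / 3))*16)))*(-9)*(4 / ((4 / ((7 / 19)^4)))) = -13390377 / 42495071680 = -0.00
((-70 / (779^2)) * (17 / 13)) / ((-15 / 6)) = 476 / 7888933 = 0.00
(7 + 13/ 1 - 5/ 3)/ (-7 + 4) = -55/ 9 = -6.11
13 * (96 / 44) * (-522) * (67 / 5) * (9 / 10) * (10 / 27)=-3637296 / 55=-66132.65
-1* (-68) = 68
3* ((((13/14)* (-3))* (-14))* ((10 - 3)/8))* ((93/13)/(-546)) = -279/208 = -1.34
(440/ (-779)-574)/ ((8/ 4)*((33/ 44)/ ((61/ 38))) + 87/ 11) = -150165103/ 2311293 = -64.97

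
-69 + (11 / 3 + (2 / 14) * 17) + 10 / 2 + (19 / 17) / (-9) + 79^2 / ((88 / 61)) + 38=405843083 / 94248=4306.12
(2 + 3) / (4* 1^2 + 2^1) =5 / 6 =0.83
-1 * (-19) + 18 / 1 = 37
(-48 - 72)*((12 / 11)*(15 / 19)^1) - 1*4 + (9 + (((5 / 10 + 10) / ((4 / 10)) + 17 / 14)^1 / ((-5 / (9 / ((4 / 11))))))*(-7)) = 14266979 / 16720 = 853.29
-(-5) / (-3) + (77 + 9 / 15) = 1139 / 15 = 75.93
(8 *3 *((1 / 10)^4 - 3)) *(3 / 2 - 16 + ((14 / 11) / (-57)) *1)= 546311789 / 522500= 1045.57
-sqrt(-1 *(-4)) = -2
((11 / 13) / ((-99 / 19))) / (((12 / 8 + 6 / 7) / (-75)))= 6650 / 1287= 5.17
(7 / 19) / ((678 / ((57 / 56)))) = 1 / 1808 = 0.00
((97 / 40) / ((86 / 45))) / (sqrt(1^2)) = 873 / 688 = 1.27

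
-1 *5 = -5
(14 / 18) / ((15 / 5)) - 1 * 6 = -155 / 27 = -5.74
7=7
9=9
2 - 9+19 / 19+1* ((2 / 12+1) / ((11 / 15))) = -97 / 22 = -4.41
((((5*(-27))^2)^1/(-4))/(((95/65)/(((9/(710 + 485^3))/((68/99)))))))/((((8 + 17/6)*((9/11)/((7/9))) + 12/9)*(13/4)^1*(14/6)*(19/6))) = -964565415/823503059422999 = -0.00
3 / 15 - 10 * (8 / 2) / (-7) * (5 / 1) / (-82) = -213 / 1435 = -0.15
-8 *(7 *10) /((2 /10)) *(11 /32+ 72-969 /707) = -40142425 /202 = -198724.88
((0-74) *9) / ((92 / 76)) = -12654 / 23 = -550.17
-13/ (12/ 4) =-13/ 3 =-4.33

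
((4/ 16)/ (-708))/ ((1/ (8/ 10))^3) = -4/ 22125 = -0.00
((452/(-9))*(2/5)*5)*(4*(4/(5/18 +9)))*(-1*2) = 57856/167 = 346.44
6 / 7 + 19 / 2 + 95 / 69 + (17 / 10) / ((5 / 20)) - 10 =8.53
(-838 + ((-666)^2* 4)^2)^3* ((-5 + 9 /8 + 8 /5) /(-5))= 354815107358391509941677786672963266119 /25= 14192604294335660397667110000000000000.00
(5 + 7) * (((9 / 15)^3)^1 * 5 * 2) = 648 / 25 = 25.92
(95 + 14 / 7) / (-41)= -97 / 41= -2.37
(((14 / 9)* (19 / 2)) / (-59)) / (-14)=19 / 1062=0.02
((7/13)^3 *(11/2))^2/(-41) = -14235529/791596676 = -0.02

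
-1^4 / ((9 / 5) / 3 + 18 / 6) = -5 / 18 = -0.28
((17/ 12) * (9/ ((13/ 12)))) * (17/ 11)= 2601/ 143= 18.19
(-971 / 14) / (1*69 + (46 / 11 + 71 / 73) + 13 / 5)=-3898565 / 4314366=-0.90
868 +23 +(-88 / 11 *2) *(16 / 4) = 827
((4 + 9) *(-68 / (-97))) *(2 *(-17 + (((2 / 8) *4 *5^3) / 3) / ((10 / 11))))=152932 / 291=525.54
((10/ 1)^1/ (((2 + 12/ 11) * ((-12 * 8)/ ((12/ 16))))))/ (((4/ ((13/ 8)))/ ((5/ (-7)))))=3575/ 487424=0.01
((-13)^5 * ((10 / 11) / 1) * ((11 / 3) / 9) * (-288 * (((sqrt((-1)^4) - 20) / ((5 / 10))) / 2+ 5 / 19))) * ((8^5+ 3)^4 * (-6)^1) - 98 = 97567574666870049978757212858 / 19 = 5135135508782634209408274000.00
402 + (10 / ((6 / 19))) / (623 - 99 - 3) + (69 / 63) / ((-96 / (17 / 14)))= 5911981057 / 14704704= 402.05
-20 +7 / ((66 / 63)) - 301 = -6915 / 22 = -314.32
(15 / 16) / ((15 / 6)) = 3 / 8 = 0.38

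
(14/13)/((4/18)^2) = 567/26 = 21.81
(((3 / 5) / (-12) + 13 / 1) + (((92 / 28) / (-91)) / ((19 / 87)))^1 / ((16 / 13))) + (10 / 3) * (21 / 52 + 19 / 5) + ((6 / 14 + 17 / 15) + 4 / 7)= 5608399 / 193648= 28.96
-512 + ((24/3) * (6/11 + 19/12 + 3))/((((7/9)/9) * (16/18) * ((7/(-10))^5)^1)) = -4775374168/1294139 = -3690.00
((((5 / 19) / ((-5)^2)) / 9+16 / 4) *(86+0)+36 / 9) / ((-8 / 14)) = -1041691 / 1710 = -609.18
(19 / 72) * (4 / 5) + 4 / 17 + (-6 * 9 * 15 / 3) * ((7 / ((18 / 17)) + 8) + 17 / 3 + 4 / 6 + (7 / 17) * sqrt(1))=-8821567 / 1530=-5765.73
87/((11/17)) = 1479/11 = 134.45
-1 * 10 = -10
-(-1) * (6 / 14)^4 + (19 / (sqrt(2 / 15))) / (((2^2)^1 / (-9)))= 81 / 2401-171 * sqrt(30) / 8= -117.04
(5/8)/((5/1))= 1/8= 0.12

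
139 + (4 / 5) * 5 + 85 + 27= 255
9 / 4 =2.25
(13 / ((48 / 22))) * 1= 143 / 24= 5.96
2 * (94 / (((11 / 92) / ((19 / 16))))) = 20539 / 11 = 1867.18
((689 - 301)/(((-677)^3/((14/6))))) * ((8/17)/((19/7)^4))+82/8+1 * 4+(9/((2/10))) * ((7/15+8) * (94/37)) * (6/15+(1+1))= 3566978824729004051111/1526097587112077820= 2337.32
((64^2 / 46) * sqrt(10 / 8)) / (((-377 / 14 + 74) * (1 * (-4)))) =-3584 * sqrt(5) / 15157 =-0.53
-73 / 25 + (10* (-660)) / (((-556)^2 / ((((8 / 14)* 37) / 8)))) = -40255249 / 13524700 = -2.98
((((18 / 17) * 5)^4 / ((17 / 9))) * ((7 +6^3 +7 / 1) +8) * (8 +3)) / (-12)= -90731.13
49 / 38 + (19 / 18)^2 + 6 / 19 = 16741 / 6156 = 2.72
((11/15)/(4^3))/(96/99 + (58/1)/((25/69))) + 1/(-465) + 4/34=250593827/2168373120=0.12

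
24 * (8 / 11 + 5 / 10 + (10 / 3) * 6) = 5604 / 11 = 509.45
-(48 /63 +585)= -12301 /21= -585.76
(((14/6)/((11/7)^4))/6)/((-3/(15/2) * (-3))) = 84035/1581228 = 0.05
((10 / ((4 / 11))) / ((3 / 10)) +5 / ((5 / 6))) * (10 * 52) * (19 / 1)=2894840 / 3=964946.67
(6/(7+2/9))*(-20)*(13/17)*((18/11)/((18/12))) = -2592/187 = -13.86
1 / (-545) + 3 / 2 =1633 / 1090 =1.50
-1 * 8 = -8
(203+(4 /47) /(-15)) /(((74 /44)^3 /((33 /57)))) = 16762305208 /678496935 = 24.71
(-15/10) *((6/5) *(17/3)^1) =-51/5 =-10.20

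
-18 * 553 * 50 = -497700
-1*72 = -72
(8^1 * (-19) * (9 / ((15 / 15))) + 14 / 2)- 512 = -1873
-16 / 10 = -8 / 5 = -1.60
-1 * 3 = -3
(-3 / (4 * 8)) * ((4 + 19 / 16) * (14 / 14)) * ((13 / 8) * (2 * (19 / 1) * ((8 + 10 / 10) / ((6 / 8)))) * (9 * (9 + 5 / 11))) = -21587553 / 704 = -30664.14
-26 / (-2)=13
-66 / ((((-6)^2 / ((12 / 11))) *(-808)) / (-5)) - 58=-23437 / 404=-58.01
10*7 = 70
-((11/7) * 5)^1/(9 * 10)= -11/126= -0.09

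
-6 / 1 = -6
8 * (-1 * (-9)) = 72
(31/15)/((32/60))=31/8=3.88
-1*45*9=-405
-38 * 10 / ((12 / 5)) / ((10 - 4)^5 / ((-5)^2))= -11875 / 23328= -0.51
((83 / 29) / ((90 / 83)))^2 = 6.97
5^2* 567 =14175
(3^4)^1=81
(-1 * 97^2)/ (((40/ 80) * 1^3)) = -18818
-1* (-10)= 10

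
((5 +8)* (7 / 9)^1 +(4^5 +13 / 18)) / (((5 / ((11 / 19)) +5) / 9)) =682.99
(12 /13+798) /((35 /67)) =695862 /455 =1529.37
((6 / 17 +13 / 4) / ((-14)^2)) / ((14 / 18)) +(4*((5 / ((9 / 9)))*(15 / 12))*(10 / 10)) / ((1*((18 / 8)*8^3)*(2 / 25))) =80855 / 274176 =0.29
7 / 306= 0.02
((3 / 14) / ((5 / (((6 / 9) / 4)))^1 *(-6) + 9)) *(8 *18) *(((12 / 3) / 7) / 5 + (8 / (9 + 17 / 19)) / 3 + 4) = -173072 / 218785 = -0.79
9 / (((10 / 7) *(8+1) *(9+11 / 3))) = 21 / 380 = 0.06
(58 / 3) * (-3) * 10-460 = -1040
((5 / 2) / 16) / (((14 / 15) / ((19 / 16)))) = 0.20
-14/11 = -1.27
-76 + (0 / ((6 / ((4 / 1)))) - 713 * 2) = -1502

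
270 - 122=148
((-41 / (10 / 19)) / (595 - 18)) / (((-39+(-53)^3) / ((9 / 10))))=7011 / 8592453200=0.00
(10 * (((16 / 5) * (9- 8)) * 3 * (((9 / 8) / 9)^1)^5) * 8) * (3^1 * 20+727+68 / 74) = 87459 / 4736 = 18.47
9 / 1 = 9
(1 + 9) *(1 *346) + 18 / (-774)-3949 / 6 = 722867 / 258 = 2801.81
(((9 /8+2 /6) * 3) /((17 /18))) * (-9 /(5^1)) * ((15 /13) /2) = -8505 /1768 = -4.81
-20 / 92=-5 / 23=-0.22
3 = 3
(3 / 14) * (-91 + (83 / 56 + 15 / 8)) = -3681 / 196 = -18.78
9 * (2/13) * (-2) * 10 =-360/13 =-27.69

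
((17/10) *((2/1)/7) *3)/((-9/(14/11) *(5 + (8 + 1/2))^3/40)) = -2176/649539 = -0.00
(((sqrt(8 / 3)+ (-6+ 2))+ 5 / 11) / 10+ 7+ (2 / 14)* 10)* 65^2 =845* sqrt(6) / 3+ 5253365 / 154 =34802.70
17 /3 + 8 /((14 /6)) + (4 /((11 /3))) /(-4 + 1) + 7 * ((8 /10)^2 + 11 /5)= 28.61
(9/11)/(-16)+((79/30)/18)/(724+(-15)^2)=-1149559/22548240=-0.05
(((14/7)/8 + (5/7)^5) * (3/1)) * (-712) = -15649938/16807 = -931.16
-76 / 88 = -0.86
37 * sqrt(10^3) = 370 * sqrt(10) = 1170.04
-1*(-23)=23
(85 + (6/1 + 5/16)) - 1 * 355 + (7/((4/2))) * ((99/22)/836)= -220427/836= -263.67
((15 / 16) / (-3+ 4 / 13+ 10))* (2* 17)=663 / 152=4.36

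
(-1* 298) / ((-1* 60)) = 149 / 30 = 4.97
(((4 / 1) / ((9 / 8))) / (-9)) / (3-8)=32 / 405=0.08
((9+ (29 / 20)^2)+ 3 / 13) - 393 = -1984667 / 5200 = -381.67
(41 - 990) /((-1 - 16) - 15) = 949 /32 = 29.66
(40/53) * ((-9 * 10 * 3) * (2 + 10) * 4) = -518400/53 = -9781.13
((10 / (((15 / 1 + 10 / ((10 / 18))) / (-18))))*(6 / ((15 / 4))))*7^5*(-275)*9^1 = 363031200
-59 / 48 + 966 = 46309 / 48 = 964.77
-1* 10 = -10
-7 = -7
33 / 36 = 11 / 12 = 0.92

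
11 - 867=-856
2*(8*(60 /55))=192 /11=17.45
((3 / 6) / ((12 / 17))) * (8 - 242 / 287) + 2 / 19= 338609 / 65436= 5.17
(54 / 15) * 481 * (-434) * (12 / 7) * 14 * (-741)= 66824660448 / 5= 13364932089.60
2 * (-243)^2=118098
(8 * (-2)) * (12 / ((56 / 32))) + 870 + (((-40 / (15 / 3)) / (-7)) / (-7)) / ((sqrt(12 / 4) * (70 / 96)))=5322 / 7-128 * sqrt(3) / 1715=760.16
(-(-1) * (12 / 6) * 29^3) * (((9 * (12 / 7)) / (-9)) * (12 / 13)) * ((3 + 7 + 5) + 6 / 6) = -112384512 / 91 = -1234994.64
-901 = -901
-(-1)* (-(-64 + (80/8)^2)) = -36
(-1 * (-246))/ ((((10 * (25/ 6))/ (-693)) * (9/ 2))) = -113652/ 125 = -909.22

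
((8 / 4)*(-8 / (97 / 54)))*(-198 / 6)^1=28512 / 97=293.94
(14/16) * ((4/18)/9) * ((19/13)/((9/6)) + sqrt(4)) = 203/3159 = 0.06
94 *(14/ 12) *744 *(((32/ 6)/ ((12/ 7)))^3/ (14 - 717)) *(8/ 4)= -3582215168/ 512487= -6989.87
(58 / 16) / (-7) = -29 / 56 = -0.52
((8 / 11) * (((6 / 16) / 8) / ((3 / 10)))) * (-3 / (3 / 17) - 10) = -135 / 44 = -3.07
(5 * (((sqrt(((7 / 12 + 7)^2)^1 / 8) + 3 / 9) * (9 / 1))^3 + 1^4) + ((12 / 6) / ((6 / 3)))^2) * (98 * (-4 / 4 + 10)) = 1486987173 / 64 + 46944240525 * sqrt(2) / 1024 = 88067359.76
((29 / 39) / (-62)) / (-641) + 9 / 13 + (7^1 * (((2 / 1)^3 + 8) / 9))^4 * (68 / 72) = 691030731875605 / 30507429654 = 22651.23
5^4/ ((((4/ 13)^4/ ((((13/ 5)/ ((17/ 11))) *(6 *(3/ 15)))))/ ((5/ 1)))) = 1531583625/ 2176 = 703852.77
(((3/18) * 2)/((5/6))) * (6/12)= 1/5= 0.20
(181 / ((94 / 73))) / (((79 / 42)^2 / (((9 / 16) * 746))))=19561014081 / 1173308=16671.68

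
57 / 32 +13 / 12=275 / 96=2.86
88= 88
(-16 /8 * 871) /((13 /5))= -670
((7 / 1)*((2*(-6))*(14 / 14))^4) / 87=48384 / 29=1668.41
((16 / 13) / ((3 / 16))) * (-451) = -115456 / 39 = -2960.41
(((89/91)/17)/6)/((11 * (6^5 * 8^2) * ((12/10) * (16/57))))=8455/1625999671296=0.00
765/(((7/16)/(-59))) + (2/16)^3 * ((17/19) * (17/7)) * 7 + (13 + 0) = -103152.68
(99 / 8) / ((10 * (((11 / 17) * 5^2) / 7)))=1071 / 2000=0.54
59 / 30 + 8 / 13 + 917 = 358637 / 390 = 919.58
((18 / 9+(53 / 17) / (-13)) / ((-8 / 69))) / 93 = -8947 / 54808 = -0.16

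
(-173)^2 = 29929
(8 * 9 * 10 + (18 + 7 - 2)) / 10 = 74.30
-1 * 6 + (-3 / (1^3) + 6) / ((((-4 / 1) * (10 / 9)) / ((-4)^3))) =37.20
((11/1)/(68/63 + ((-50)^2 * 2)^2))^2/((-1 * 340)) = -480249/843412572828001572160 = -0.00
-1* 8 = -8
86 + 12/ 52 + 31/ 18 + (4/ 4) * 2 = 21049/ 234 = 89.95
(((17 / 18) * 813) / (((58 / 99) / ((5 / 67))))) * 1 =760155 / 7772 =97.81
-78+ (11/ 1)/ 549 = -42811/ 549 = -77.98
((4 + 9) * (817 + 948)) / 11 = 22945 / 11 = 2085.91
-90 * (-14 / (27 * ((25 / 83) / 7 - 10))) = -16268 / 3471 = -4.69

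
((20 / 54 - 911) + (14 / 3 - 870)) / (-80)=22.20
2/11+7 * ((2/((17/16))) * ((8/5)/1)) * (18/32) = 12.04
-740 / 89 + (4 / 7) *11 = -1264 / 623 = -2.03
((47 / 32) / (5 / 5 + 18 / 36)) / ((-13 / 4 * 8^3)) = -47 / 79872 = -0.00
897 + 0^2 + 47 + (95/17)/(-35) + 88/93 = 10455953/11067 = 944.79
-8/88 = -1/11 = -0.09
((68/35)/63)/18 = 0.00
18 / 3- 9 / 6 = 9 / 2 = 4.50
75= 75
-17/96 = -0.18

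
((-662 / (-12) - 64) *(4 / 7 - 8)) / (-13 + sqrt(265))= 8957 / 1008 + 689 *sqrt(265) / 1008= 20.01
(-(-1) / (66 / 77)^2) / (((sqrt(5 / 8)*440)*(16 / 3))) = 49*sqrt(10) / 211200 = 0.00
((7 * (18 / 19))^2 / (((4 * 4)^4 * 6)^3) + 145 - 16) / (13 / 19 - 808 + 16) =-0.16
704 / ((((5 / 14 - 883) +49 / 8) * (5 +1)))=-19712 / 147255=-0.13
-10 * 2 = -20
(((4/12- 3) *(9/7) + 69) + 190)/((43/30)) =53670/301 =178.31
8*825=6600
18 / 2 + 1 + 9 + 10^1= 29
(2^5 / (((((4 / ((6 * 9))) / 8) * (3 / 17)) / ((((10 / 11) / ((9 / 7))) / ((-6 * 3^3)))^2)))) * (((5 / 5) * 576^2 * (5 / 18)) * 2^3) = 218365952000 / 793881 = 275061.32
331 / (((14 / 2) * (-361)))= -331 / 2527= -0.13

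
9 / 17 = 0.53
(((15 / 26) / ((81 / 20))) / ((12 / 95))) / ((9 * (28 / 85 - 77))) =-10625 / 6501222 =-0.00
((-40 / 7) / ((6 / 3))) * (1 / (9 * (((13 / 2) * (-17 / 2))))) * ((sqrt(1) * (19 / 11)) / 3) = 1520 / 459459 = 0.00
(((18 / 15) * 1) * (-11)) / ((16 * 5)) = -33 / 200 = -0.16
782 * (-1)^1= -782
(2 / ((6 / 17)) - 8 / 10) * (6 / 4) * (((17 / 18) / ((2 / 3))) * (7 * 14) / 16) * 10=60809 / 96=633.43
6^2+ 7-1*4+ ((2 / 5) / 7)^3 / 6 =5016379 / 128625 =39.00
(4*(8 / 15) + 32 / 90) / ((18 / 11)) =616 / 405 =1.52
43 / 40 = 1.08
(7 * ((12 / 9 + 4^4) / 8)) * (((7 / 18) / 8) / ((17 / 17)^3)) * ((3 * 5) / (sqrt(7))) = 6755 * sqrt(7) / 288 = 62.06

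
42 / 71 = 0.59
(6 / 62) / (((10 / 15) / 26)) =3.77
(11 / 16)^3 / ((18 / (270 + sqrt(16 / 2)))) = 4.93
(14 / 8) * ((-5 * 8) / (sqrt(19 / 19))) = -70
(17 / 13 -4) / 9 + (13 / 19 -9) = -19151 / 2223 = -8.61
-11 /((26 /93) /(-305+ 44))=267003 /26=10269.35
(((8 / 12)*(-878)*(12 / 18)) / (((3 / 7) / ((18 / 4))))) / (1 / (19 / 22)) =-116774 / 33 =-3538.61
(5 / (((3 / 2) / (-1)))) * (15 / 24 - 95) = 3775 / 12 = 314.58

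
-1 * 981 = -981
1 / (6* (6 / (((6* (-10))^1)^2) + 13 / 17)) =0.22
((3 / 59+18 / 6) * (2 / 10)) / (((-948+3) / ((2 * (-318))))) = 848 / 2065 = 0.41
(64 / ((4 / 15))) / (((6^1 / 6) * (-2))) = -120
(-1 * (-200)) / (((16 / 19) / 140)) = 33250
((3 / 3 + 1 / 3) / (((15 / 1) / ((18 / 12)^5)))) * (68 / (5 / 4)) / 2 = 459 / 25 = 18.36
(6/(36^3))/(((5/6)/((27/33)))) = 1/7920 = 0.00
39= 39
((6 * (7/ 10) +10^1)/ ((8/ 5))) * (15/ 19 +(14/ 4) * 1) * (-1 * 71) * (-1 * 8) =821683/ 38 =21623.24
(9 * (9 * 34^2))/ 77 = 93636/ 77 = 1216.05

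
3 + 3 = 6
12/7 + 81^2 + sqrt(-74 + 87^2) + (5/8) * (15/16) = sqrt(7495) + 5880717/896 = 6649.87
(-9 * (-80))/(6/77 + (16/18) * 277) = 249480/85343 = 2.92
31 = 31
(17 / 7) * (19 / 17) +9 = 82 / 7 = 11.71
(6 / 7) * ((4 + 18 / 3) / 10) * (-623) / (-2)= 267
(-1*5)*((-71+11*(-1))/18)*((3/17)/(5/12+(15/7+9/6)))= 5740/5797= 0.99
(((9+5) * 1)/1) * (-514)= -7196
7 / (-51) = -7 / 51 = -0.14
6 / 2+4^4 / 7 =277 / 7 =39.57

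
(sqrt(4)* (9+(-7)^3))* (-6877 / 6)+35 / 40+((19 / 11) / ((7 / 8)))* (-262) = 1413947329 / 1848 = 765123.01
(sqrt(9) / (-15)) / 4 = -0.05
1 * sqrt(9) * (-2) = -6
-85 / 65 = -17 / 13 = -1.31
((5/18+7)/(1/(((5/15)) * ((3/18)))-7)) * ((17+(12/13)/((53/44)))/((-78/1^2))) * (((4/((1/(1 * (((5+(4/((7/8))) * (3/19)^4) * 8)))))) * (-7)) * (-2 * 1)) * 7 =-819663110136304/346683703509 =-2364.30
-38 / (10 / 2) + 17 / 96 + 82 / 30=-4.69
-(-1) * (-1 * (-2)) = 2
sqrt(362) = 19.03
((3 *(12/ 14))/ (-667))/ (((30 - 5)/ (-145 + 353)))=-0.03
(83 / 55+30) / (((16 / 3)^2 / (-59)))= -920223 / 14080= -65.36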